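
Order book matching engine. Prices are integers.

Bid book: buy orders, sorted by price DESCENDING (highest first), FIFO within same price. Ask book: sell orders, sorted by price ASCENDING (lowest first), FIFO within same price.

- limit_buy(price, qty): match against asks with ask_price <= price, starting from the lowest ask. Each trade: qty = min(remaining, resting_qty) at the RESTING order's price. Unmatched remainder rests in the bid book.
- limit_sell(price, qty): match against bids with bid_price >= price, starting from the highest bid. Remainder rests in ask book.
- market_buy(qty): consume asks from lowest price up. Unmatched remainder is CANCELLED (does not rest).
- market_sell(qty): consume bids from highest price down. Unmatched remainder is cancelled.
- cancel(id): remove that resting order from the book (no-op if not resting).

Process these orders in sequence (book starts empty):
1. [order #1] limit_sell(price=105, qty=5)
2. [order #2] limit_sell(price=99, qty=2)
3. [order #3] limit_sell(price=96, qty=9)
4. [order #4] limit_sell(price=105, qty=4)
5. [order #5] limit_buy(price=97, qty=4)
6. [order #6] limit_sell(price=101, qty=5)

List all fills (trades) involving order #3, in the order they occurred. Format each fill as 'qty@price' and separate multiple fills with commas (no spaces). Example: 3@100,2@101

Answer: 4@96

Derivation:
After op 1 [order #1] limit_sell(price=105, qty=5): fills=none; bids=[-] asks=[#1:5@105]
After op 2 [order #2] limit_sell(price=99, qty=2): fills=none; bids=[-] asks=[#2:2@99 #1:5@105]
After op 3 [order #3] limit_sell(price=96, qty=9): fills=none; bids=[-] asks=[#3:9@96 #2:2@99 #1:5@105]
After op 4 [order #4] limit_sell(price=105, qty=4): fills=none; bids=[-] asks=[#3:9@96 #2:2@99 #1:5@105 #4:4@105]
After op 5 [order #5] limit_buy(price=97, qty=4): fills=#5x#3:4@96; bids=[-] asks=[#3:5@96 #2:2@99 #1:5@105 #4:4@105]
After op 6 [order #6] limit_sell(price=101, qty=5): fills=none; bids=[-] asks=[#3:5@96 #2:2@99 #6:5@101 #1:5@105 #4:4@105]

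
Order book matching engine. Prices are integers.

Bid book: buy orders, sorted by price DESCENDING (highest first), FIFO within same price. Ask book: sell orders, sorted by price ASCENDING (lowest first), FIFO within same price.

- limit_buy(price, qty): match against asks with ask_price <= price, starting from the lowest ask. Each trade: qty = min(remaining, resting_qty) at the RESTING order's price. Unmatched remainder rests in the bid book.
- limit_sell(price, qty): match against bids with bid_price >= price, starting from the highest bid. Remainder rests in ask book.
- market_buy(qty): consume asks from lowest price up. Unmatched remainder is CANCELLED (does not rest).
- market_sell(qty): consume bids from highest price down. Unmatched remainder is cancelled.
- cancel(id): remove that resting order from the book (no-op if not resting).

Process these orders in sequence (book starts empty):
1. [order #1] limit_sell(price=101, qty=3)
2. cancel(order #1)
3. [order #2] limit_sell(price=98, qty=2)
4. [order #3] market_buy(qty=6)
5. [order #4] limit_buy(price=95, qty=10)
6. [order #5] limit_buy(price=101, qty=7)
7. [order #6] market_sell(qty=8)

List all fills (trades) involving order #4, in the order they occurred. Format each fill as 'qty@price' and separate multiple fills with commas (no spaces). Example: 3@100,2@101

After op 1 [order #1] limit_sell(price=101, qty=3): fills=none; bids=[-] asks=[#1:3@101]
After op 2 cancel(order #1): fills=none; bids=[-] asks=[-]
After op 3 [order #2] limit_sell(price=98, qty=2): fills=none; bids=[-] asks=[#2:2@98]
After op 4 [order #3] market_buy(qty=6): fills=#3x#2:2@98; bids=[-] asks=[-]
After op 5 [order #4] limit_buy(price=95, qty=10): fills=none; bids=[#4:10@95] asks=[-]
After op 6 [order #5] limit_buy(price=101, qty=7): fills=none; bids=[#5:7@101 #4:10@95] asks=[-]
After op 7 [order #6] market_sell(qty=8): fills=#5x#6:7@101 #4x#6:1@95; bids=[#4:9@95] asks=[-]

Answer: 1@95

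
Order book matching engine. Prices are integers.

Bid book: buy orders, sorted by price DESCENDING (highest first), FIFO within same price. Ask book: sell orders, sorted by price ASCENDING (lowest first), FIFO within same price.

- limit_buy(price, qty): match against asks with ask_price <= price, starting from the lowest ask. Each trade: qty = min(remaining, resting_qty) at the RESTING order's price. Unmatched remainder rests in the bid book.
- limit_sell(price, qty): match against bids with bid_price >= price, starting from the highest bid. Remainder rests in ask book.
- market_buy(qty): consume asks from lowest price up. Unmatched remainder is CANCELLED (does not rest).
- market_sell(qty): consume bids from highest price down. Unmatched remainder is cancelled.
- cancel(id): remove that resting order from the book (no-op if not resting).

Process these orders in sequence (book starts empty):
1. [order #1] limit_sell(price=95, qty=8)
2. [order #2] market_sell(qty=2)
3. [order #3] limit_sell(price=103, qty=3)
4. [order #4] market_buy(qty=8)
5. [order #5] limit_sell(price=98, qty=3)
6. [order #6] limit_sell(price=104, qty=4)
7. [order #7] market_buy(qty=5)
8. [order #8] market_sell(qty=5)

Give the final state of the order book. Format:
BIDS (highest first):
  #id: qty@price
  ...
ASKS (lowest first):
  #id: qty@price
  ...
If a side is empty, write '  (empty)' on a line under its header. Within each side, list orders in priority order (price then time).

Answer: BIDS (highest first):
  (empty)
ASKS (lowest first):
  #3: 1@103
  #6: 4@104

Derivation:
After op 1 [order #1] limit_sell(price=95, qty=8): fills=none; bids=[-] asks=[#1:8@95]
After op 2 [order #2] market_sell(qty=2): fills=none; bids=[-] asks=[#1:8@95]
After op 3 [order #3] limit_sell(price=103, qty=3): fills=none; bids=[-] asks=[#1:8@95 #3:3@103]
After op 4 [order #4] market_buy(qty=8): fills=#4x#1:8@95; bids=[-] asks=[#3:3@103]
After op 5 [order #5] limit_sell(price=98, qty=3): fills=none; bids=[-] asks=[#5:3@98 #3:3@103]
After op 6 [order #6] limit_sell(price=104, qty=4): fills=none; bids=[-] asks=[#5:3@98 #3:3@103 #6:4@104]
After op 7 [order #7] market_buy(qty=5): fills=#7x#5:3@98 #7x#3:2@103; bids=[-] asks=[#3:1@103 #6:4@104]
After op 8 [order #8] market_sell(qty=5): fills=none; bids=[-] asks=[#3:1@103 #6:4@104]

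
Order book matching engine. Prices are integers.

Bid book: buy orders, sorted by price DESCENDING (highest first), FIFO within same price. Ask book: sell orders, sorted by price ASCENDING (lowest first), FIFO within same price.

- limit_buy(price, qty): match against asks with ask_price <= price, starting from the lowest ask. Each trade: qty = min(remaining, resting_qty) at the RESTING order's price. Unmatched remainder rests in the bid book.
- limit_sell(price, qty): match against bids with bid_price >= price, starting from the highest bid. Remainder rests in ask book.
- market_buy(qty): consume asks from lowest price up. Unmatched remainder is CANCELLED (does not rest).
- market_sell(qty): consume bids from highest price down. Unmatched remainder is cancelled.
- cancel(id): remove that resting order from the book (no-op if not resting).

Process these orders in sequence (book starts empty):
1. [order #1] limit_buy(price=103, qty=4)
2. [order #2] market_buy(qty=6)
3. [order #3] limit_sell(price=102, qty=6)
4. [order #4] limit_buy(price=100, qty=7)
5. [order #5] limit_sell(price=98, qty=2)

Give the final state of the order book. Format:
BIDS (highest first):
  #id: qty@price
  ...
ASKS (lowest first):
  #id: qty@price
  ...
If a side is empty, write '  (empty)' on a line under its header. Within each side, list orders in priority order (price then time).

Answer: BIDS (highest first):
  #4: 5@100
ASKS (lowest first):
  #3: 2@102

Derivation:
After op 1 [order #1] limit_buy(price=103, qty=4): fills=none; bids=[#1:4@103] asks=[-]
After op 2 [order #2] market_buy(qty=6): fills=none; bids=[#1:4@103] asks=[-]
After op 3 [order #3] limit_sell(price=102, qty=6): fills=#1x#3:4@103; bids=[-] asks=[#3:2@102]
After op 4 [order #4] limit_buy(price=100, qty=7): fills=none; bids=[#4:7@100] asks=[#3:2@102]
After op 5 [order #5] limit_sell(price=98, qty=2): fills=#4x#5:2@100; bids=[#4:5@100] asks=[#3:2@102]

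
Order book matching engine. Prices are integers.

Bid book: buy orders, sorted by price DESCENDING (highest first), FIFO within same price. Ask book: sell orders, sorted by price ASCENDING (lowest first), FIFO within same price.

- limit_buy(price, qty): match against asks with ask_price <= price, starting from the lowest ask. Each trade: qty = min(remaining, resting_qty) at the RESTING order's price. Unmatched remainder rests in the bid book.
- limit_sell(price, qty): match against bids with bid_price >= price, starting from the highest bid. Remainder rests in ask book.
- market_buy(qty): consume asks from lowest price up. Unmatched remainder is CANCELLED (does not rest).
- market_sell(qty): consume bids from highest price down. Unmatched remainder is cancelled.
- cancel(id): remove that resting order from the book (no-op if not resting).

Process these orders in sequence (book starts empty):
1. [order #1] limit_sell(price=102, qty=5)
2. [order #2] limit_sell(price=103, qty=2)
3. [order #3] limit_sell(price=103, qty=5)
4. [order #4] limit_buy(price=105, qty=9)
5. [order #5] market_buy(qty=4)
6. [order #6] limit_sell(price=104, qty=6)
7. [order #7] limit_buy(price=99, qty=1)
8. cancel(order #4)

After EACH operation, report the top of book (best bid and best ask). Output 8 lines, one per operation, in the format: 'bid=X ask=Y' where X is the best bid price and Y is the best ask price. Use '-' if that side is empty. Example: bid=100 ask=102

Answer: bid=- ask=102
bid=- ask=102
bid=- ask=102
bid=- ask=103
bid=- ask=-
bid=- ask=104
bid=99 ask=104
bid=99 ask=104

Derivation:
After op 1 [order #1] limit_sell(price=102, qty=5): fills=none; bids=[-] asks=[#1:5@102]
After op 2 [order #2] limit_sell(price=103, qty=2): fills=none; bids=[-] asks=[#1:5@102 #2:2@103]
After op 3 [order #3] limit_sell(price=103, qty=5): fills=none; bids=[-] asks=[#1:5@102 #2:2@103 #3:5@103]
After op 4 [order #4] limit_buy(price=105, qty=9): fills=#4x#1:5@102 #4x#2:2@103 #4x#3:2@103; bids=[-] asks=[#3:3@103]
After op 5 [order #5] market_buy(qty=4): fills=#5x#3:3@103; bids=[-] asks=[-]
After op 6 [order #6] limit_sell(price=104, qty=6): fills=none; bids=[-] asks=[#6:6@104]
After op 7 [order #7] limit_buy(price=99, qty=1): fills=none; bids=[#7:1@99] asks=[#6:6@104]
After op 8 cancel(order #4): fills=none; bids=[#7:1@99] asks=[#6:6@104]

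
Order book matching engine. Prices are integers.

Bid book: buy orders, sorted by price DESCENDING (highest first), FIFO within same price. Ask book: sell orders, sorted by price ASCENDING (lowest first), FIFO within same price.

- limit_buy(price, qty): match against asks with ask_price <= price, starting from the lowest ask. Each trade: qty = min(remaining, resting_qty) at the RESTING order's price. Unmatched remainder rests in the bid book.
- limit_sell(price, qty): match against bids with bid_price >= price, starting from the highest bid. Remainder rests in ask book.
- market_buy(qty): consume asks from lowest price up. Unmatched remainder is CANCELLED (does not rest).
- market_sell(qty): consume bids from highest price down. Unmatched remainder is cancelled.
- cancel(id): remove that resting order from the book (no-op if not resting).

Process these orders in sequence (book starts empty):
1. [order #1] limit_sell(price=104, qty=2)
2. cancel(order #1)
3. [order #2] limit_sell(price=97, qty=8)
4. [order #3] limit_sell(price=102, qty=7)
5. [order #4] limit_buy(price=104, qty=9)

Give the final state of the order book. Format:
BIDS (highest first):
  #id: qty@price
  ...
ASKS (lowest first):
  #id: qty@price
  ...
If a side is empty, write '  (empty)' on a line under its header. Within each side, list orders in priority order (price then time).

Answer: BIDS (highest first):
  (empty)
ASKS (lowest first):
  #3: 6@102

Derivation:
After op 1 [order #1] limit_sell(price=104, qty=2): fills=none; bids=[-] asks=[#1:2@104]
After op 2 cancel(order #1): fills=none; bids=[-] asks=[-]
After op 3 [order #2] limit_sell(price=97, qty=8): fills=none; bids=[-] asks=[#2:8@97]
After op 4 [order #3] limit_sell(price=102, qty=7): fills=none; bids=[-] asks=[#2:8@97 #3:7@102]
After op 5 [order #4] limit_buy(price=104, qty=9): fills=#4x#2:8@97 #4x#3:1@102; bids=[-] asks=[#3:6@102]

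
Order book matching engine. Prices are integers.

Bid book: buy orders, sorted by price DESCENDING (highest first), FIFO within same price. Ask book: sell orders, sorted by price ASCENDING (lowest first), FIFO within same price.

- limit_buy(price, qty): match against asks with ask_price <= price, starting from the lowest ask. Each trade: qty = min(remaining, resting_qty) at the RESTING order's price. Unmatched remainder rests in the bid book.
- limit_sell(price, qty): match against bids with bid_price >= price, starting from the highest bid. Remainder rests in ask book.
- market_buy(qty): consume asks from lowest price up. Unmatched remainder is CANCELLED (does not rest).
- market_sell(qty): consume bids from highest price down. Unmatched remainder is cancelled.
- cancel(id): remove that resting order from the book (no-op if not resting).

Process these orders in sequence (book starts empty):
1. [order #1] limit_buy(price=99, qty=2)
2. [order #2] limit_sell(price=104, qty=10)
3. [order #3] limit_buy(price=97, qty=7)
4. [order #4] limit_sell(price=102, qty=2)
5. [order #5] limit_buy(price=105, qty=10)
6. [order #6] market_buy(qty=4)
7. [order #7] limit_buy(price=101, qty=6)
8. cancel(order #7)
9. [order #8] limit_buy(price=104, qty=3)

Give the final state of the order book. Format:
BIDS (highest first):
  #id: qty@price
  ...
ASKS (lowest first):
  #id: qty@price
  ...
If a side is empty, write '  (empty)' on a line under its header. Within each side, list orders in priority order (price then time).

After op 1 [order #1] limit_buy(price=99, qty=2): fills=none; bids=[#1:2@99] asks=[-]
After op 2 [order #2] limit_sell(price=104, qty=10): fills=none; bids=[#1:2@99] asks=[#2:10@104]
After op 3 [order #3] limit_buy(price=97, qty=7): fills=none; bids=[#1:2@99 #3:7@97] asks=[#2:10@104]
After op 4 [order #4] limit_sell(price=102, qty=2): fills=none; bids=[#1:2@99 #3:7@97] asks=[#4:2@102 #2:10@104]
After op 5 [order #5] limit_buy(price=105, qty=10): fills=#5x#4:2@102 #5x#2:8@104; bids=[#1:2@99 #3:7@97] asks=[#2:2@104]
After op 6 [order #6] market_buy(qty=4): fills=#6x#2:2@104; bids=[#1:2@99 #3:7@97] asks=[-]
After op 7 [order #7] limit_buy(price=101, qty=6): fills=none; bids=[#7:6@101 #1:2@99 #3:7@97] asks=[-]
After op 8 cancel(order #7): fills=none; bids=[#1:2@99 #3:7@97] asks=[-]
After op 9 [order #8] limit_buy(price=104, qty=3): fills=none; bids=[#8:3@104 #1:2@99 #3:7@97] asks=[-]

Answer: BIDS (highest first):
  #8: 3@104
  #1: 2@99
  #3: 7@97
ASKS (lowest first):
  (empty)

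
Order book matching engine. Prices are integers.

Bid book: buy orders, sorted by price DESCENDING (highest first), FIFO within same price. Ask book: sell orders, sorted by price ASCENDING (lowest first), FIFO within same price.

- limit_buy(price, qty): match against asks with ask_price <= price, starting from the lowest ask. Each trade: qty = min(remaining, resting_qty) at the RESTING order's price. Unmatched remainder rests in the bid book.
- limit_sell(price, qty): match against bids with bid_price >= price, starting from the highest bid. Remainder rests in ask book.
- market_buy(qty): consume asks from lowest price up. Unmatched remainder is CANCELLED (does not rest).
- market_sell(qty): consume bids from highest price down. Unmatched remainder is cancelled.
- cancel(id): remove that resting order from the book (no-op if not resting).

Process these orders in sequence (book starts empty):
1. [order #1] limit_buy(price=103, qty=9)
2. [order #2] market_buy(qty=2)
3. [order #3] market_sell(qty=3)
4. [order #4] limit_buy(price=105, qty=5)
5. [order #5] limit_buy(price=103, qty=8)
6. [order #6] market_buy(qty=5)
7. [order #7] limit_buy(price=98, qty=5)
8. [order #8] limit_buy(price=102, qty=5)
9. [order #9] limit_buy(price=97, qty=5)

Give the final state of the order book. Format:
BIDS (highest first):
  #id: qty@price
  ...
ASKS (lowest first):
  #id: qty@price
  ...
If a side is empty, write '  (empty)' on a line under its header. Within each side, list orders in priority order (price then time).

Answer: BIDS (highest first):
  #4: 5@105
  #1: 6@103
  #5: 8@103
  #8: 5@102
  #7: 5@98
  #9: 5@97
ASKS (lowest first):
  (empty)

Derivation:
After op 1 [order #1] limit_buy(price=103, qty=9): fills=none; bids=[#1:9@103] asks=[-]
After op 2 [order #2] market_buy(qty=2): fills=none; bids=[#1:9@103] asks=[-]
After op 3 [order #3] market_sell(qty=3): fills=#1x#3:3@103; bids=[#1:6@103] asks=[-]
After op 4 [order #4] limit_buy(price=105, qty=5): fills=none; bids=[#4:5@105 #1:6@103] asks=[-]
After op 5 [order #5] limit_buy(price=103, qty=8): fills=none; bids=[#4:5@105 #1:6@103 #5:8@103] asks=[-]
After op 6 [order #6] market_buy(qty=5): fills=none; bids=[#4:5@105 #1:6@103 #5:8@103] asks=[-]
After op 7 [order #7] limit_buy(price=98, qty=5): fills=none; bids=[#4:5@105 #1:6@103 #5:8@103 #7:5@98] asks=[-]
After op 8 [order #8] limit_buy(price=102, qty=5): fills=none; bids=[#4:5@105 #1:6@103 #5:8@103 #8:5@102 #7:5@98] asks=[-]
After op 9 [order #9] limit_buy(price=97, qty=5): fills=none; bids=[#4:5@105 #1:6@103 #5:8@103 #8:5@102 #7:5@98 #9:5@97] asks=[-]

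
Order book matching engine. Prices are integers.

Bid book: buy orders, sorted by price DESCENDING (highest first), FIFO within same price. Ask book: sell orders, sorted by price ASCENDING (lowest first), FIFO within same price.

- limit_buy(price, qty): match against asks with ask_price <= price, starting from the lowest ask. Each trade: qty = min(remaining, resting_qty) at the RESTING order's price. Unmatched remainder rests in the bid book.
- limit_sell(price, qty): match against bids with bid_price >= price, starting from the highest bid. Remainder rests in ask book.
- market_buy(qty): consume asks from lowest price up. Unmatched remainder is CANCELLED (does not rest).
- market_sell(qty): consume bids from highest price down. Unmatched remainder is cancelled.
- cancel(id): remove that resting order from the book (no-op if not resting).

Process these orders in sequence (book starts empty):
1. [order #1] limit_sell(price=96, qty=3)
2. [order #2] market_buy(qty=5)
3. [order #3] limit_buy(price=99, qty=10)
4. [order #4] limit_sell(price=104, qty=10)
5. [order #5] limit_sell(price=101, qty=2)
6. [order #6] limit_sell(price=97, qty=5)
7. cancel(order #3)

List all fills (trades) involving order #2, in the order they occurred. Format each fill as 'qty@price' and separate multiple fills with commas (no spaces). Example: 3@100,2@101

After op 1 [order #1] limit_sell(price=96, qty=3): fills=none; bids=[-] asks=[#1:3@96]
After op 2 [order #2] market_buy(qty=5): fills=#2x#1:3@96; bids=[-] asks=[-]
After op 3 [order #3] limit_buy(price=99, qty=10): fills=none; bids=[#3:10@99] asks=[-]
After op 4 [order #4] limit_sell(price=104, qty=10): fills=none; bids=[#3:10@99] asks=[#4:10@104]
After op 5 [order #5] limit_sell(price=101, qty=2): fills=none; bids=[#3:10@99] asks=[#5:2@101 #4:10@104]
After op 6 [order #6] limit_sell(price=97, qty=5): fills=#3x#6:5@99; bids=[#3:5@99] asks=[#5:2@101 #4:10@104]
After op 7 cancel(order #3): fills=none; bids=[-] asks=[#5:2@101 #4:10@104]

Answer: 3@96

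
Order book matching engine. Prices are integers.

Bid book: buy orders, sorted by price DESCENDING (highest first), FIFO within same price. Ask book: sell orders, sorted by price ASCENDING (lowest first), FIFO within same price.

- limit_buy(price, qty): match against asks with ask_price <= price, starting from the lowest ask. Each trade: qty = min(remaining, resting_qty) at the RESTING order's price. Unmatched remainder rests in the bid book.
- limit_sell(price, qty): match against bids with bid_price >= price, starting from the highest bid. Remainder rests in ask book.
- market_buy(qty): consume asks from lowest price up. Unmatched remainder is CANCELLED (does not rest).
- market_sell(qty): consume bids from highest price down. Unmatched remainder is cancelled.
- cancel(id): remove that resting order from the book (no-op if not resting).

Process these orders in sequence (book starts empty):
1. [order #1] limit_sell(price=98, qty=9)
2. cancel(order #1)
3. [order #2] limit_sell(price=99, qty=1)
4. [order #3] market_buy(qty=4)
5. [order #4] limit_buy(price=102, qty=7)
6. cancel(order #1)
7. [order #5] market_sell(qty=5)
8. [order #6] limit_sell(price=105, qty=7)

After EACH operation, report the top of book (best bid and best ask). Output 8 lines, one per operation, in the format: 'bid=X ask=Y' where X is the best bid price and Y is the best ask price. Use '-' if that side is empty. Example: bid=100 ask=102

Answer: bid=- ask=98
bid=- ask=-
bid=- ask=99
bid=- ask=-
bid=102 ask=-
bid=102 ask=-
bid=102 ask=-
bid=102 ask=105

Derivation:
After op 1 [order #1] limit_sell(price=98, qty=9): fills=none; bids=[-] asks=[#1:9@98]
After op 2 cancel(order #1): fills=none; bids=[-] asks=[-]
After op 3 [order #2] limit_sell(price=99, qty=1): fills=none; bids=[-] asks=[#2:1@99]
After op 4 [order #3] market_buy(qty=4): fills=#3x#2:1@99; bids=[-] asks=[-]
After op 5 [order #4] limit_buy(price=102, qty=7): fills=none; bids=[#4:7@102] asks=[-]
After op 6 cancel(order #1): fills=none; bids=[#4:7@102] asks=[-]
After op 7 [order #5] market_sell(qty=5): fills=#4x#5:5@102; bids=[#4:2@102] asks=[-]
After op 8 [order #6] limit_sell(price=105, qty=7): fills=none; bids=[#4:2@102] asks=[#6:7@105]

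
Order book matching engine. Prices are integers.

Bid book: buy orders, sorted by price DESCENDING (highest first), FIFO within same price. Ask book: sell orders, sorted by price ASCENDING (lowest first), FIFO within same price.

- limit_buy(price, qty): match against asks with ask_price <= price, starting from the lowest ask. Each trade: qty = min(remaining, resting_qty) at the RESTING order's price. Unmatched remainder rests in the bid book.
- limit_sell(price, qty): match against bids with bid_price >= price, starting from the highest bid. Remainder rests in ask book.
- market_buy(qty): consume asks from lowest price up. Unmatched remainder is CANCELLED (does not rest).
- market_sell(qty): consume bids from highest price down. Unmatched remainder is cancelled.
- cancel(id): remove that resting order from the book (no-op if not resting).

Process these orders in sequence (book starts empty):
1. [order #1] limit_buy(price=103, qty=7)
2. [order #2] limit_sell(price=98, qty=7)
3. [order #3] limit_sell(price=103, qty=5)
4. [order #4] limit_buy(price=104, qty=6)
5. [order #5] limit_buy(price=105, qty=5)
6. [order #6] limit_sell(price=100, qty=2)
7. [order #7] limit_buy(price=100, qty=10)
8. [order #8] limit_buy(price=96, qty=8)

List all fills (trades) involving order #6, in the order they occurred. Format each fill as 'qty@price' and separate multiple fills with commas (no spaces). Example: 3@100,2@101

After op 1 [order #1] limit_buy(price=103, qty=7): fills=none; bids=[#1:7@103] asks=[-]
After op 2 [order #2] limit_sell(price=98, qty=7): fills=#1x#2:7@103; bids=[-] asks=[-]
After op 3 [order #3] limit_sell(price=103, qty=5): fills=none; bids=[-] asks=[#3:5@103]
After op 4 [order #4] limit_buy(price=104, qty=6): fills=#4x#3:5@103; bids=[#4:1@104] asks=[-]
After op 5 [order #5] limit_buy(price=105, qty=5): fills=none; bids=[#5:5@105 #4:1@104] asks=[-]
After op 6 [order #6] limit_sell(price=100, qty=2): fills=#5x#6:2@105; bids=[#5:3@105 #4:1@104] asks=[-]
After op 7 [order #7] limit_buy(price=100, qty=10): fills=none; bids=[#5:3@105 #4:1@104 #7:10@100] asks=[-]
After op 8 [order #8] limit_buy(price=96, qty=8): fills=none; bids=[#5:3@105 #4:1@104 #7:10@100 #8:8@96] asks=[-]

Answer: 2@105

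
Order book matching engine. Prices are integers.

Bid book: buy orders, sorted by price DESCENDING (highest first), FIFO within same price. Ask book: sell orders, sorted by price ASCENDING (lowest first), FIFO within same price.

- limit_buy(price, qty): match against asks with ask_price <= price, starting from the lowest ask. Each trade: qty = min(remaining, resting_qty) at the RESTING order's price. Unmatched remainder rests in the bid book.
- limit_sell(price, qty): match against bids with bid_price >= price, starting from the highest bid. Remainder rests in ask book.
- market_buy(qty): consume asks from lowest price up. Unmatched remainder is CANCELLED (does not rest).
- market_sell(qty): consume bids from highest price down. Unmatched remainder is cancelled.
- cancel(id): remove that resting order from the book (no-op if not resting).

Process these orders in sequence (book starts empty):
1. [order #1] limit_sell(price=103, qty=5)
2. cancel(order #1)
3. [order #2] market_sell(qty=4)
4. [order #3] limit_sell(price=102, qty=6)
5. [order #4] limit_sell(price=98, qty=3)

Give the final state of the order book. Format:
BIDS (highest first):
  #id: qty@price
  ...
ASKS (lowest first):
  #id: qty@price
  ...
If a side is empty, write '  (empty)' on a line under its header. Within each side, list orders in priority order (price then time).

After op 1 [order #1] limit_sell(price=103, qty=5): fills=none; bids=[-] asks=[#1:5@103]
After op 2 cancel(order #1): fills=none; bids=[-] asks=[-]
After op 3 [order #2] market_sell(qty=4): fills=none; bids=[-] asks=[-]
After op 4 [order #3] limit_sell(price=102, qty=6): fills=none; bids=[-] asks=[#3:6@102]
After op 5 [order #4] limit_sell(price=98, qty=3): fills=none; bids=[-] asks=[#4:3@98 #3:6@102]

Answer: BIDS (highest first):
  (empty)
ASKS (lowest first):
  #4: 3@98
  #3: 6@102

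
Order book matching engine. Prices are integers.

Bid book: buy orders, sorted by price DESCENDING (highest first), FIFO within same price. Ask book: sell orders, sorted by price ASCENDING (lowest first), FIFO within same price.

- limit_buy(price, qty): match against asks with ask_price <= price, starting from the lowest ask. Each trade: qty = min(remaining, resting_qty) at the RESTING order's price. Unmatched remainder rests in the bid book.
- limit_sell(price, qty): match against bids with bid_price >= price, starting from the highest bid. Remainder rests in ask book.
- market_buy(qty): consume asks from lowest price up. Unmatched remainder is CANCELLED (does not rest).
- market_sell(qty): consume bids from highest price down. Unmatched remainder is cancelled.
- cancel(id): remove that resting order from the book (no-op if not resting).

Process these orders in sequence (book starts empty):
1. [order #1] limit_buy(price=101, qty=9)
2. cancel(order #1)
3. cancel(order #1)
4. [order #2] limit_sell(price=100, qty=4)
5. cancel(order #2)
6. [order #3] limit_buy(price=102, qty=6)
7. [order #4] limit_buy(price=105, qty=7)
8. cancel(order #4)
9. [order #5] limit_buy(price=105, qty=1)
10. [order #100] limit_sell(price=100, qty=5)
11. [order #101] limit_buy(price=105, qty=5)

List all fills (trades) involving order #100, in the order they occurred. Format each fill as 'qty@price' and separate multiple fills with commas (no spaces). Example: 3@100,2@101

Answer: 1@105,4@102

Derivation:
After op 1 [order #1] limit_buy(price=101, qty=9): fills=none; bids=[#1:9@101] asks=[-]
After op 2 cancel(order #1): fills=none; bids=[-] asks=[-]
After op 3 cancel(order #1): fills=none; bids=[-] asks=[-]
After op 4 [order #2] limit_sell(price=100, qty=4): fills=none; bids=[-] asks=[#2:4@100]
After op 5 cancel(order #2): fills=none; bids=[-] asks=[-]
After op 6 [order #3] limit_buy(price=102, qty=6): fills=none; bids=[#3:6@102] asks=[-]
After op 7 [order #4] limit_buy(price=105, qty=7): fills=none; bids=[#4:7@105 #3:6@102] asks=[-]
After op 8 cancel(order #4): fills=none; bids=[#3:6@102] asks=[-]
After op 9 [order #5] limit_buy(price=105, qty=1): fills=none; bids=[#5:1@105 #3:6@102] asks=[-]
After op 10 [order #100] limit_sell(price=100, qty=5): fills=#5x#100:1@105 #3x#100:4@102; bids=[#3:2@102] asks=[-]
After op 11 [order #101] limit_buy(price=105, qty=5): fills=none; bids=[#101:5@105 #3:2@102] asks=[-]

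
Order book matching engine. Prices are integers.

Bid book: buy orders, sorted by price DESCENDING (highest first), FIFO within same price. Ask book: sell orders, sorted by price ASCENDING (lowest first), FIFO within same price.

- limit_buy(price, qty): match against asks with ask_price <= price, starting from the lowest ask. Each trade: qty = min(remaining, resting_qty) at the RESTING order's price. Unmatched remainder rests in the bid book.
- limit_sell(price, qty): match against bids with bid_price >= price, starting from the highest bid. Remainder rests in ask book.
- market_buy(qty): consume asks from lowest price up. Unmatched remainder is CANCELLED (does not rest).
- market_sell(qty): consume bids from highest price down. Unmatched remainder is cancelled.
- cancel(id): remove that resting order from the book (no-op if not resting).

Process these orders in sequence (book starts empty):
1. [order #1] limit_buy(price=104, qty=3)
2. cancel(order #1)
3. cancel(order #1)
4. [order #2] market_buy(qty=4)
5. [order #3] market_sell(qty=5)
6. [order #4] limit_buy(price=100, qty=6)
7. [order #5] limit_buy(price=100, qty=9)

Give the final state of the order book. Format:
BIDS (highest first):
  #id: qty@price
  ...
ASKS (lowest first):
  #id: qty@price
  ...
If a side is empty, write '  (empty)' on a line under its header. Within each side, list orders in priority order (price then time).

Answer: BIDS (highest first):
  #4: 6@100
  #5: 9@100
ASKS (lowest first):
  (empty)

Derivation:
After op 1 [order #1] limit_buy(price=104, qty=3): fills=none; bids=[#1:3@104] asks=[-]
After op 2 cancel(order #1): fills=none; bids=[-] asks=[-]
After op 3 cancel(order #1): fills=none; bids=[-] asks=[-]
After op 4 [order #2] market_buy(qty=4): fills=none; bids=[-] asks=[-]
After op 5 [order #3] market_sell(qty=5): fills=none; bids=[-] asks=[-]
After op 6 [order #4] limit_buy(price=100, qty=6): fills=none; bids=[#4:6@100] asks=[-]
After op 7 [order #5] limit_buy(price=100, qty=9): fills=none; bids=[#4:6@100 #5:9@100] asks=[-]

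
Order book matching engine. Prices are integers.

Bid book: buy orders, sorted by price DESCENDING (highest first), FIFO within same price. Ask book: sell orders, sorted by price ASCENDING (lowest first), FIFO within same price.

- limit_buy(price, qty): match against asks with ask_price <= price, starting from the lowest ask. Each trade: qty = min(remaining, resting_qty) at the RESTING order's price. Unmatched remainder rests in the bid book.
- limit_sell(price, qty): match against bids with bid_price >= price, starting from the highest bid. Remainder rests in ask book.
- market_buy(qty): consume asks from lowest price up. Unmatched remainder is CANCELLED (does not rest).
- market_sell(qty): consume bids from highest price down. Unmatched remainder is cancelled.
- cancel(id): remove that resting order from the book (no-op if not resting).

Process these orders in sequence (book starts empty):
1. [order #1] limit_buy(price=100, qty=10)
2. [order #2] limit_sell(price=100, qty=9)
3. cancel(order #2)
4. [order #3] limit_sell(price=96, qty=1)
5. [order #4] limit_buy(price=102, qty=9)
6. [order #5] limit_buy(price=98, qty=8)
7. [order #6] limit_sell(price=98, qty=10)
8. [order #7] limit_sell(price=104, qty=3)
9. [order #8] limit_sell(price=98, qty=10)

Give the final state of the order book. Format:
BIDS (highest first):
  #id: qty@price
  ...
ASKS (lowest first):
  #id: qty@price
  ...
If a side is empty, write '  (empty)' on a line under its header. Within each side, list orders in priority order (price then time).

Answer: BIDS (highest first):
  (empty)
ASKS (lowest first):
  #8: 3@98
  #7: 3@104

Derivation:
After op 1 [order #1] limit_buy(price=100, qty=10): fills=none; bids=[#1:10@100] asks=[-]
After op 2 [order #2] limit_sell(price=100, qty=9): fills=#1x#2:9@100; bids=[#1:1@100] asks=[-]
After op 3 cancel(order #2): fills=none; bids=[#1:1@100] asks=[-]
After op 4 [order #3] limit_sell(price=96, qty=1): fills=#1x#3:1@100; bids=[-] asks=[-]
After op 5 [order #4] limit_buy(price=102, qty=9): fills=none; bids=[#4:9@102] asks=[-]
After op 6 [order #5] limit_buy(price=98, qty=8): fills=none; bids=[#4:9@102 #5:8@98] asks=[-]
After op 7 [order #6] limit_sell(price=98, qty=10): fills=#4x#6:9@102 #5x#6:1@98; bids=[#5:7@98] asks=[-]
After op 8 [order #7] limit_sell(price=104, qty=3): fills=none; bids=[#5:7@98] asks=[#7:3@104]
After op 9 [order #8] limit_sell(price=98, qty=10): fills=#5x#8:7@98; bids=[-] asks=[#8:3@98 #7:3@104]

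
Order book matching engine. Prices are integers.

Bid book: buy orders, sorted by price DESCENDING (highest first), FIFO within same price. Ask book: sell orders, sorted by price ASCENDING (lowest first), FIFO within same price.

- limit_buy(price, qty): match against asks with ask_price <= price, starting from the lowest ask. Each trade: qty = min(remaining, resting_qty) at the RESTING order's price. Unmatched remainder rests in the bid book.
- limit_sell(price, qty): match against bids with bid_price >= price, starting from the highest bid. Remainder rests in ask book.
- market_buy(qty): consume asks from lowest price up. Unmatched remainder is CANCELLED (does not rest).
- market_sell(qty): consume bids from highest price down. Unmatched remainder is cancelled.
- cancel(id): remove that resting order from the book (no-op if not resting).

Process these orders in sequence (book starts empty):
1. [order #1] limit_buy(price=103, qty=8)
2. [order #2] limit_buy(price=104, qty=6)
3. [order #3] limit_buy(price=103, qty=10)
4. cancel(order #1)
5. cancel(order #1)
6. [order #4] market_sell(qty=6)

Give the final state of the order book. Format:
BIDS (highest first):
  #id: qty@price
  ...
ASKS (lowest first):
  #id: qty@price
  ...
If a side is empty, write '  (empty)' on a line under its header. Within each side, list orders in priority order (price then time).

After op 1 [order #1] limit_buy(price=103, qty=8): fills=none; bids=[#1:8@103] asks=[-]
After op 2 [order #2] limit_buy(price=104, qty=6): fills=none; bids=[#2:6@104 #1:8@103] asks=[-]
After op 3 [order #3] limit_buy(price=103, qty=10): fills=none; bids=[#2:6@104 #1:8@103 #3:10@103] asks=[-]
After op 4 cancel(order #1): fills=none; bids=[#2:6@104 #3:10@103] asks=[-]
After op 5 cancel(order #1): fills=none; bids=[#2:6@104 #3:10@103] asks=[-]
After op 6 [order #4] market_sell(qty=6): fills=#2x#4:6@104; bids=[#3:10@103] asks=[-]

Answer: BIDS (highest first):
  #3: 10@103
ASKS (lowest first):
  (empty)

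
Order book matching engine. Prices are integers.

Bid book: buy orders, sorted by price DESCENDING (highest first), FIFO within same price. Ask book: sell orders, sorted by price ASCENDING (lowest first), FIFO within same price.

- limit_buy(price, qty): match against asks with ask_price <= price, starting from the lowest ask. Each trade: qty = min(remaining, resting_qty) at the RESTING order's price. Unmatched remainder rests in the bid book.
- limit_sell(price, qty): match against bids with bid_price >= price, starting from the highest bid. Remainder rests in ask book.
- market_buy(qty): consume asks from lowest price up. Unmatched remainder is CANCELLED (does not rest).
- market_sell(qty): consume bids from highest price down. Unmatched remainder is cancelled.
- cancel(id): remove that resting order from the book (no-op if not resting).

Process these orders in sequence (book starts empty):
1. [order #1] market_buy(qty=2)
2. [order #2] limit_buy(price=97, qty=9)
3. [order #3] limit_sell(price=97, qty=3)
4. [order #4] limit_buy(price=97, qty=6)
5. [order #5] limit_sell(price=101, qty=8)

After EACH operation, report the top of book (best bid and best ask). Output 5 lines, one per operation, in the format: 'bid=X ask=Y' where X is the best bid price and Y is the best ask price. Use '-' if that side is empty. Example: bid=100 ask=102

Answer: bid=- ask=-
bid=97 ask=-
bid=97 ask=-
bid=97 ask=-
bid=97 ask=101

Derivation:
After op 1 [order #1] market_buy(qty=2): fills=none; bids=[-] asks=[-]
After op 2 [order #2] limit_buy(price=97, qty=9): fills=none; bids=[#2:9@97] asks=[-]
After op 3 [order #3] limit_sell(price=97, qty=3): fills=#2x#3:3@97; bids=[#2:6@97] asks=[-]
After op 4 [order #4] limit_buy(price=97, qty=6): fills=none; bids=[#2:6@97 #4:6@97] asks=[-]
After op 5 [order #5] limit_sell(price=101, qty=8): fills=none; bids=[#2:6@97 #4:6@97] asks=[#5:8@101]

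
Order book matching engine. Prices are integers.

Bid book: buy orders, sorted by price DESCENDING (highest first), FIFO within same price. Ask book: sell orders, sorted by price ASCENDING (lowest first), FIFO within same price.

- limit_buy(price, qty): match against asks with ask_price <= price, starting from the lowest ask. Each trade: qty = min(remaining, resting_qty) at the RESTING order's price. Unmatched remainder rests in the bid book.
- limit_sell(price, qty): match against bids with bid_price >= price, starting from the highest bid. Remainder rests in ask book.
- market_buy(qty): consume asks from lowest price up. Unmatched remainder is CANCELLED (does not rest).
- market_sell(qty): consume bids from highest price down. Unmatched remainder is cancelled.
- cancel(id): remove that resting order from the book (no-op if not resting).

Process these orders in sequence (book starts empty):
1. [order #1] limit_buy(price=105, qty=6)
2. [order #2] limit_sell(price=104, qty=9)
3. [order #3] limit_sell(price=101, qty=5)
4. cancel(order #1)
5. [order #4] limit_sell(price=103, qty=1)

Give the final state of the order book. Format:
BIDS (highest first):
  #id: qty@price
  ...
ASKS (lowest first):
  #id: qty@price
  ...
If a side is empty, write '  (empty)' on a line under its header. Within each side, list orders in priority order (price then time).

Answer: BIDS (highest first):
  (empty)
ASKS (lowest first):
  #3: 5@101
  #4: 1@103
  #2: 3@104

Derivation:
After op 1 [order #1] limit_buy(price=105, qty=6): fills=none; bids=[#1:6@105] asks=[-]
After op 2 [order #2] limit_sell(price=104, qty=9): fills=#1x#2:6@105; bids=[-] asks=[#2:3@104]
After op 3 [order #3] limit_sell(price=101, qty=5): fills=none; bids=[-] asks=[#3:5@101 #2:3@104]
After op 4 cancel(order #1): fills=none; bids=[-] asks=[#3:5@101 #2:3@104]
After op 5 [order #4] limit_sell(price=103, qty=1): fills=none; bids=[-] asks=[#3:5@101 #4:1@103 #2:3@104]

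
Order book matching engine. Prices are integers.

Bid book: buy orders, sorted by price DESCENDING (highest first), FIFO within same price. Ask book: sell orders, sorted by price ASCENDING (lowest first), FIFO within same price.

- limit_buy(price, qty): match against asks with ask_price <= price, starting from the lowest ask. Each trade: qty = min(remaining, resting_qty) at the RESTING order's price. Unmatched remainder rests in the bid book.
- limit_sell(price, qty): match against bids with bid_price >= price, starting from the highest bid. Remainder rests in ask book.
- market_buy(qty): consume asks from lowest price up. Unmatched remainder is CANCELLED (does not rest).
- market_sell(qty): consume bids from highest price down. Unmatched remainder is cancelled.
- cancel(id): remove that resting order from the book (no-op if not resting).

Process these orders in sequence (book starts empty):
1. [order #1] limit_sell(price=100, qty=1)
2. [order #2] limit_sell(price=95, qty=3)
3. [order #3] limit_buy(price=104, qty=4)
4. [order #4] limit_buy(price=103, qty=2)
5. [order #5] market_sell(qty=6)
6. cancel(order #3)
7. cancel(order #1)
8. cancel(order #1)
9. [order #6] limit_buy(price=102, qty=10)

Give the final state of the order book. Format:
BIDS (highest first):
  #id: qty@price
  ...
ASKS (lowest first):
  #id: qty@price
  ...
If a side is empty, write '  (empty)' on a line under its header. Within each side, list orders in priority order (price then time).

After op 1 [order #1] limit_sell(price=100, qty=1): fills=none; bids=[-] asks=[#1:1@100]
After op 2 [order #2] limit_sell(price=95, qty=3): fills=none; bids=[-] asks=[#2:3@95 #1:1@100]
After op 3 [order #3] limit_buy(price=104, qty=4): fills=#3x#2:3@95 #3x#1:1@100; bids=[-] asks=[-]
After op 4 [order #4] limit_buy(price=103, qty=2): fills=none; bids=[#4:2@103] asks=[-]
After op 5 [order #5] market_sell(qty=6): fills=#4x#5:2@103; bids=[-] asks=[-]
After op 6 cancel(order #3): fills=none; bids=[-] asks=[-]
After op 7 cancel(order #1): fills=none; bids=[-] asks=[-]
After op 8 cancel(order #1): fills=none; bids=[-] asks=[-]
After op 9 [order #6] limit_buy(price=102, qty=10): fills=none; bids=[#6:10@102] asks=[-]

Answer: BIDS (highest first):
  #6: 10@102
ASKS (lowest first):
  (empty)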